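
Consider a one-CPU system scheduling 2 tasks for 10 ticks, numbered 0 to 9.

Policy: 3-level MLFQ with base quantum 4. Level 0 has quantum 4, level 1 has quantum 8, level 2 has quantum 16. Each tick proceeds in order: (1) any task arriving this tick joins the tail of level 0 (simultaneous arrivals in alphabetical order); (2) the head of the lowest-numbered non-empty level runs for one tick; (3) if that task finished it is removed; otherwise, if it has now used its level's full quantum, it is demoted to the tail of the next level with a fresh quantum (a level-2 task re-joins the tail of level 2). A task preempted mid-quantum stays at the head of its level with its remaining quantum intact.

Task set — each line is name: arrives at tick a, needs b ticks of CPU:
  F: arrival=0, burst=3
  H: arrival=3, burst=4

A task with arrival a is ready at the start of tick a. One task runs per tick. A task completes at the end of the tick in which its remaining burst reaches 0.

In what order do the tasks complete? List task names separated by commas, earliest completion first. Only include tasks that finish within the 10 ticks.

t=0: L0/L1/L2 = F/-/- → run F
t=1: L0/L1/L2 = F/-/- → run F
t=2: L0/L1/L2 = F/-/- → run F
t=3: L0/L1/L2 = H/-/- → run H
t=4: L0/L1/L2 = H/-/- → run H
t=5: L0/L1/L2 = H/-/- → run H
t=6: L0/L1/L2 = H/-/- → run H
t=7: (idle)
t=8: (idle)
t=9: (idle)

completion order = F, H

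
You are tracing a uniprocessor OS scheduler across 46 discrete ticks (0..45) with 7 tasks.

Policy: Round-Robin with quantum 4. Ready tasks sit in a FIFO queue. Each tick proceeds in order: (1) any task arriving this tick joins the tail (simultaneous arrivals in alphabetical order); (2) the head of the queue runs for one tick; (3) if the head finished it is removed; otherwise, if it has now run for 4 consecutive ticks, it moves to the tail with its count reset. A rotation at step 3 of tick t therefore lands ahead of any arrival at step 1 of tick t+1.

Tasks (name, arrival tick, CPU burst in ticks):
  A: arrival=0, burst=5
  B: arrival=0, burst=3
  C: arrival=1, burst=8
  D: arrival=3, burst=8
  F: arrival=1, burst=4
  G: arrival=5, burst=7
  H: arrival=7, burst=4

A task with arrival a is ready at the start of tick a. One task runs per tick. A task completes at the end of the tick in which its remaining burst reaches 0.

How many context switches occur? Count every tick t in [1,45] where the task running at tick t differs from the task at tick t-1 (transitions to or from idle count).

context switches = 11

t=0: queue=[A,B] q_used=0 → run A
t=1: queue=[A,B,C,F] q_used=1 → run A
t=2: queue=[A,B,C,F] q_used=2 → run A
t=3: queue=[A,B,C,F,D] q_used=3 → run A
t=4: queue=[B,C,F,D,A] q_used=0 → run B
t=5: queue=[B,C,F,D,A,G] q_used=1 → run B
t=6: queue=[B,C,F,D,A,G] q_used=2 → run B
t=7: queue=[C,F,D,A,G,H] q_used=0 → run C
t=8: queue=[C,F,D,A,G,H] q_used=1 → run C
t=9: queue=[C,F,D,A,G,H] q_used=2 → run C
t=10: queue=[C,F,D,A,G,H] q_used=3 → run C
t=11: queue=[F,D,A,G,H,C] q_used=0 → run F
t=12: queue=[F,D,A,G,H,C] q_used=1 → run F
t=13: queue=[F,D,A,G,H,C] q_used=2 → run F
t=14: queue=[F,D,A,G,H,C] q_used=3 → run F
t=15: queue=[D,A,G,H,C] q_used=0 → run D
t=16: queue=[D,A,G,H,C] q_used=1 → run D
t=17: queue=[D,A,G,H,C] q_used=2 → run D
t=18: queue=[D,A,G,H,C] q_used=3 → run D
t=19: queue=[A,G,H,C,D] q_used=0 → run A
t=20: queue=[G,H,C,D] q_used=0 → run G
t=21: queue=[G,H,C,D] q_used=1 → run G
t=22: queue=[G,H,C,D] q_used=2 → run G
t=23: queue=[G,H,C,D] q_used=3 → run G
t=24: queue=[H,C,D,G] q_used=0 → run H
t=25: queue=[H,C,D,G] q_used=1 → run H
t=26: queue=[H,C,D,G] q_used=2 → run H
t=27: queue=[H,C,D,G] q_used=3 → run H
t=28: queue=[C,D,G] q_used=0 → run C
t=29: queue=[C,D,G] q_used=1 → run C
t=30: queue=[C,D,G] q_used=2 → run C
t=31: queue=[C,D,G] q_used=3 → run C
t=32: queue=[D,G] q_used=0 → run D
t=33: queue=[D,G] q_used=1 → run D
t=34: queue=[D,G] q_used=2 → run D
t=35: queue=[D,G] q_used=3 → run D
t=36: queue=[G] q_used=0 → run G
t=37: queue=[G] q_used=1 → run G
t=38: queue=[G] q_used=2 → run G
t=39: (idle)
t=40: (idle)
t=41: (idle)
t=42: (idle)
t=43: (idle)
t=44: (idle)
t=45: (idle)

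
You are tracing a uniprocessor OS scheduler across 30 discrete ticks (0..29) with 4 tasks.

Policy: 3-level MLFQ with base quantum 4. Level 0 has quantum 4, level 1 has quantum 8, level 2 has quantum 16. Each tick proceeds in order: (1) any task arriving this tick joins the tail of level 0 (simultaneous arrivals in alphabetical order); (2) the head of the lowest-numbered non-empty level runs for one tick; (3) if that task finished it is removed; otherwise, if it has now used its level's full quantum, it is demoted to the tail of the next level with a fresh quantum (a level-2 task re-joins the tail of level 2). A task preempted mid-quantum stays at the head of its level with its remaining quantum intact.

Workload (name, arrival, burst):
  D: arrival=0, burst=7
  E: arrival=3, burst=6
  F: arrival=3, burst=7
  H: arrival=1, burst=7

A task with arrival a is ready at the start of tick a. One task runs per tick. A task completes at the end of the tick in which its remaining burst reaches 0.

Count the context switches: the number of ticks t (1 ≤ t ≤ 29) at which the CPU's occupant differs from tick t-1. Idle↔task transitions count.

context switches = 8

t=0: L0/L1/L2 = D/-/- → run D
t=1: L0/L1/L2 = DH/-/- → run D
t=2: L0/L1/L2 = DH/-/- → run D
t=3: L0/L1/L2 = DHEF/-/- → run D
t=4: L0/L1/L2 = HEF/D/- → run H
t=5: L0/L1/L2 = HEF/D/- → run H
t=6: L0/L1/L2 = HEF/D/- → run H
t=7: L0/L1/L2 = HEF/D/- → run H
t=8: L0/L1/L2 = EF/DH/- → run E
t=9: L0/L1/L2 = EF/DH/- → run E
t=10: L0/L1/L2 = EF/DH/- → run E
t=11: L0/L1/L2 = EF/DH/- → run E
t=12: L0/L1/L2 = F/DHE/- → run F
t=13: L0/L1/L2 = F/DHE/- → run F
t=14: L0/L1/L2 = F/DHE/- → run F
t=15: L0/L1/L2 = F/DHE/- → run F
t=16: L0/L1/L2 = -/DHEF/- → run D
t=17: L0/L1/L2 = -/DHEF/- → run D
t=18: L0/L1/L2 = -/DHEF/- → run D
t=19: L0/L1/L2 = -/HEF/- → run H
t=20: L0/L1/L2 = -/HEF/- → run H
t=21: L0/L1/L2 = -/HEF/- → run H
t=22: L0/L1/L2 = -/EF/- → run E
t=23: L0/L1/L2 = -/EF/- → run E
t=24: L0/L1/L2 = -/F/- → run F
t=25: L0/L1/L2 = -/F/- → run F
t=26: L0/L1/L2 = -/F/- → run F
t=27: (idle)
t=28: (idle)
t=29: (idle)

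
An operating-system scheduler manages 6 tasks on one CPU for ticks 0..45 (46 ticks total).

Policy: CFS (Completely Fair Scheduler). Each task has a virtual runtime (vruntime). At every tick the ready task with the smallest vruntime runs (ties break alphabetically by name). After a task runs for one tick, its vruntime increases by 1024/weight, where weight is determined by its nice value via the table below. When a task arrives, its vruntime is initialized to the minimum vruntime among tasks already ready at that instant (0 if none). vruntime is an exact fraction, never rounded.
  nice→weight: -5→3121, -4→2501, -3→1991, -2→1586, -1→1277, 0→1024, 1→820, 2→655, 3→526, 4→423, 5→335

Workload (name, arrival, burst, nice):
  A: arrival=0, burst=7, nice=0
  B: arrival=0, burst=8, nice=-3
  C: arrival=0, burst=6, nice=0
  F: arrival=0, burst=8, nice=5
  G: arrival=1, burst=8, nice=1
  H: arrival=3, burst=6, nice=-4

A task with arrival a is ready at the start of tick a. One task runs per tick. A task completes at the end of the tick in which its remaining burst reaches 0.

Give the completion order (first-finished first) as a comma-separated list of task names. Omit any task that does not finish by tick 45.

completion order = H, B, C, A, G, F

t=0: vr[A=0 B=0 C=0 F=0] → run A
t=1: vr[A=1 B=0 C=0 F=0 G=0] → run B
t=2: vr[A=1 B=1024/1991 C=0 F=0 G=0] → run C
t=3: vr[A=1 B=1024/1991 C=1 F=0 G=0 H=0] → run F
t=4: vr[A=1 B=1024/1991 C=1 F=1024/335 G=0 H=0] → run G
t=5: vr[A=1 B=1024/1991 C=1 F=1024/335 G=256/205 H=0] → run H
t=6: vr[A=1 B=1024/1991 C=1 F=1024/335 G=256/205 H=1024/2501] → run H
t=7: vr[A=1 B=1024/1991 C=1 F=1024/335 G=256/205 H=2048/2501] → run B
t=8: vr[A=1 B=2048/1991 C=1 F=1024/335 G=256/205 H=2048/2501] → run H
t=9: vr[A=1 B=2048/1991 C=1 F=1024/335 G=256/205 H=3072/2501] → run A
t=10: vr[A=2 B=2048/1991 C=1 F=1024/335 G=256/205 H=3072/2501] → run C
t=11: vr[A=2 B=2048/1991 C=2 F=1024/335 G=256/205 H=3072/2501] → run B
t=12: vr[A=2 B=3072/1991 C=2 F=1024/335 G=256/205 H=3072/2501] → run H
t=13: vr[A=2 B=3072/1991 C=2 F=1024/335 G=256/205 H=4096/2501] → run G
t=14: vr[A=2 B=3072/1991 C=2 F=1024/335 G=512/205 H=4096/2501] → run B
t=15: vr[A=2 B=4096/1991 C=2 F=1024/335 G=512/205 H=4096/2501] → run H
t=16: vr[A=2 B=4096/1991 C=2 F=1024/335 G=512/205 H=5120/2501] → run A
t=17: vr[A=3 B=4096/1991 C=2 F=1024/335 G=512/205 H=5120/2501] → run C
t=18: vr[A=3 B=4096/1991 C=3 F=1024/335 G=512/205 H=5120/2501] → run H
t=19: vr[A=3 B=4096/1991 C=3 F=1024/335 G=512/205] → run B
t=20: vr[A=3 B=5120/1991 C=3 F=1024/335 G=512/205] → run G
t=21: vr[A=3 B=5120/1991 C=3 F=1024/335 G=768/205] → run B
t=22: vr[A=3 B=6144/1991 C=3 F=1024/335 G=768/205] → run A
t=23: vr[A=4 B=6144/1991 C=3 F=1024/335 G=768/205] → run C
t=24: vr[A=4 B=6144/1991 C=4 F=1024/335 G=768/205] → run F
t=25: vr[A=4 B=6144/1991 C=4 F=2048/335 G=768/205] → run B
t=26: vr[A=4 B=7168/1991 C=4 F=2048/335 G=768/205] → run B
t=27: vr[A=4 C=4 F=2048/335 G=768/205] → run G
t=28: vr[A=4 C=4 F=2048/335 G=1024/205] → run A
t=29: vr[A=5 C=4 F=2048/335 G=1024/205] → run C
t=30: vr[A=5 C=5 F=2048/335 G=1024/205] → run G
t=31: vr[A=5 C=5 F=2048/335 G=256/41] → run A
t=32: vr[A=6 C=5 F=2048/335 G=256/41] → run C
t=33: vr[A=6 F=2048/335 G=256/41] → run A
t=34: vr[F=2048/335 G=256/41] → run F
t=35: vr[F=3072/335 G=256/41] → run G
t=36: vr[F=3072/335 G=1536/205] → run G
t=37: vr[F=3072/335 G=1792/205] → run G
t=38: vr[F=3072/335] → run F
t=39: vr[F=4096/335] → run F
t=40: vr[F=1024/67] → run F
t=41: vr[F=6144/335] → run F
t=42: vr[F=7168/335] → run F
t=43: (idle)
t=44: (idle)
t=45: (idle)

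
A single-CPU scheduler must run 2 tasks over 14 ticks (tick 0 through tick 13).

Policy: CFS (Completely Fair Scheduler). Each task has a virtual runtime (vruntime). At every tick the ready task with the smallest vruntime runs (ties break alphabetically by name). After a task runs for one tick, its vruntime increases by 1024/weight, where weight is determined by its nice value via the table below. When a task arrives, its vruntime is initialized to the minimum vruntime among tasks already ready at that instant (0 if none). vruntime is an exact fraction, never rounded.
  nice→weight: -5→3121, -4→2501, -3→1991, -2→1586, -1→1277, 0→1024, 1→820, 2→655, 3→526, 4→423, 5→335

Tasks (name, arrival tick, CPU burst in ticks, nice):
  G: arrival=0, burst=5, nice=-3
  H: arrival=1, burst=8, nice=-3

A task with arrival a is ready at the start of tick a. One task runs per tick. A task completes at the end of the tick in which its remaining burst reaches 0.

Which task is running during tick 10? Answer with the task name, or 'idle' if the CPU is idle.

running at tick 10 = H

t=0: vr[G=0] → run G
t=1: vr[G=1024/1991 H=1024/1991] → run G
t=2: vr[G=2048/1991 H=1024/1991] → run H
t=3: vr[G=2048/1991 H=2048/1991] → run G
t=4: vr[G=3072/1991 H=2048/1991] → run H
t=5: vr[G=3072/1991 H=3072/1991] → run G
t=6: vr[G=4096/1991 H=3072/1991] → run H
t=7: vr[G=4096/1991 H=4096/1991] → run G
t=8: vr[H=4096/1991] → run H
t=9: vr[H=5120/1991] → run H
t=10: vr[H=6144/1991] → run H
t=11: vr[H=7168/1991] → run H
t=12: vr[H=8192/1991] → run H
t=13: (idle)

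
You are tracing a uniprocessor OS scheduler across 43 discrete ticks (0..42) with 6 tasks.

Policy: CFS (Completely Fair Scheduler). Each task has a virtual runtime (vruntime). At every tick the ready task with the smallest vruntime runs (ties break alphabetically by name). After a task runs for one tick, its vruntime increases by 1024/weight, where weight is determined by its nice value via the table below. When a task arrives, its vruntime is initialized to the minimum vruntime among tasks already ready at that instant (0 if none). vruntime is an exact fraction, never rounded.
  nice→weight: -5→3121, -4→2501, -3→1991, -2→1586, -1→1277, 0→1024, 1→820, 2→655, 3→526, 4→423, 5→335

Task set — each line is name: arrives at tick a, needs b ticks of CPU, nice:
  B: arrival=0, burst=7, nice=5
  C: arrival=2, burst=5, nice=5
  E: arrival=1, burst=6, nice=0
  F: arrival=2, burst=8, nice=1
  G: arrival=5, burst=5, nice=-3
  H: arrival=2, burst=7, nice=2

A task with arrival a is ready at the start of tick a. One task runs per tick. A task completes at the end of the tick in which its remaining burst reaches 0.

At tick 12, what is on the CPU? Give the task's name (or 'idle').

running at tick 12 = H

t=0: vr[B=0] → run B
t=1: vr[B=1024/335 E=1024/335] → run B
t=2: vr[B=2048/335 C=1024/335 E=1024/335 F=1024/335 H=1024/335] → run C
t=3: vr[B=2048/335 C=2048/335 E=1024/335 F=1024/335 H=1024/335] → run E
t=4: vr[B=2048/335 C=2048/335 E=1359/335 F=1024/335 H=1024/335] → run F
t=5: vr[B=2048/335 C=2048/335 E=1359/335 F=59136/13735 G=1024/335 H=1024/335] → run G
t=6: vr[B=2048/335 C=2048/335 E=1359/335 F=59136/13735 G=2381824/666985 H=1024/335] → run H
t=7: vr[B=2048/335 C=2048/335 E=1359/335 F=59136/13735 G=2381824/666985 H=202752/43885] → run G
t=8: vr[B=2048/335 C=2048/335 E=1359/335 F=59136/13735 G=2724864/666985 H=202752/43885] → run E
t=9: vr[B=2048/335 C=2048/335 E=1694/335 F=59136/13735 G=2724864/666985 H=202752/43885] → run G
t=10: vr[B=2048/335 C=2048/335 E=1694/335 F=59136/13735 G=3067904/666985 H=202752/43885] → run F
t=11: vr[B=2048/335 C=2048/335 E=1694/335 F=76288/13735 G=3067904/666985 H=202752/43885] → run G
t=12: vr[B=2048/335 C=2048/335 E=1694/335 F=76288/13735 G=3410944/666985 H=202752/43885] → run H
t=13: vr[B=2048/335 C=2048/335 E=1694/335 F=76288/13735 G=3410944/666985 H=54272/8777] → run E
t=14: vr[B=2048/335 C=2048/335 E=2029/335 F=76288/13735 G=3410944/666985 H=54272/8777] → run G
t=15: vr[B=2048/335 C=2048/335 E=2029/335 F=76288/13735 H=54272/8777] → run F
t=16: vr[B=2048/335 C=2048/335 E=2029/335 F=18688/2747 H=54272/8777] → run E
t=17: vr[B=2048/335 C=2048/335 E=2364/335 F=18688/2747 H=54272/8777] → run B
t=18: vr[B=3072/335 C=2048/335 E=2364/335 F=18688/2747 H=54272/8777] → run C
t=19: vr[B=3072/335 C=3072/335 E=2364/335 F=18688/2747 H=54272/8777] → run H
t=20: vr[B=3072/335 C=3072/335 E=2364/335 F=18688/2747 H=339968/43885] → run F
t=21: vr[B=3072/335 C=3072/335 E=2364/335 F=110592/13735 H=339968/43885] → run E
t=22: vr[B=3072/335 C=3072/335 E=2699/335 F=110592/13735 H=339968/43885] → run H
t=23: vr[B=3072/335 C=3072/335 E=2699/335 F=110592/13735 H=408576/43885] → run F
t=24: vr[B=3072/335 C=3072/335 E=2699/335 F=127744/13735 H=408576/43885] → run E
t=25: vr[B=3072/335 C=3072/335 F=127744/13735 H=408576/43885] → run B
t=26: vr[B=4096/335 C=3072/335 F=127744/13735 H=408576/43885] → run C
t=27: vr[B=4096/335 C=4096/335 F=127744/13735 H=408576/43885] → run F
t=28: vr[B=4096/335 C=4096/335 F=144896/13735 H=408576/43885] → run H
t=29: vr[B=4096/335 C=4096/335 F=144896/13735 H=477184/43885] → run F
t=30: vr[B=4096/335 C=4096/335 F=162048/13735 H=477184/43885] → run H
t=31: vr[B=4096/335 C=4096/335 F=162048/13735 H=545792/43885] → run F
t=32: vr[B=4096/335 C=4096/335 H=545792/43885] → run B
t=33: vr[B=1024/67 C=4096/335 H=545792/43885] → run C
t=34: vr[B=1024/67 C=1024/67 H=545792/43885] → run H
t=35: vr[B=1024/67 C=1024/67] → run B
t=36: vr[B=6144/335 C=1024/67] → run C
t=37: vr[B=6144/335] → run B
t=38: (idle)
t=39: (idle)
t=40: (idle)
t=41: (idle)
t=42: (idle)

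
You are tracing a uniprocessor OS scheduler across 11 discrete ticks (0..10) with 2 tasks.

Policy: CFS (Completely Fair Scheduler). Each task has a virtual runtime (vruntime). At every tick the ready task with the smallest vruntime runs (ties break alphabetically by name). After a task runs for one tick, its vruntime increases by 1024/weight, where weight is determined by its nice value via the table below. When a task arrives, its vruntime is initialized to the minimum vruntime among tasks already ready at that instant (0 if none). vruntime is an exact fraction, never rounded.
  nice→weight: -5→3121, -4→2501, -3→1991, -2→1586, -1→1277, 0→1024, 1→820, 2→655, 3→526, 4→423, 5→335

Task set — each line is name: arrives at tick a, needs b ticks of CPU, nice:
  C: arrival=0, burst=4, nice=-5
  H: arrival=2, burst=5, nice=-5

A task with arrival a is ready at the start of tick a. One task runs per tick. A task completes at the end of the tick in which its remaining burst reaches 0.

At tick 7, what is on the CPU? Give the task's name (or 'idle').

running at tick 7 = H

t=0: vr[C=0] → run C
t=1: vr[C=1024/3121] → run C
t=2: vr[C=2048/3121 H=2048/3121] → run C
t=3: vr[C=3072/3121 H=2048/3121] → run H
t=4: vr[C=3072/3121 H=3072/3121] → run C
t=5: vr[H=3072/3121] → run H
t=6: vr[H=4096/3121] → run H
t=7: vr[H=5120/3121] → run H
t=8: vr[H=6144/3121] → run H
t=9: (idle)
t=10: (idle)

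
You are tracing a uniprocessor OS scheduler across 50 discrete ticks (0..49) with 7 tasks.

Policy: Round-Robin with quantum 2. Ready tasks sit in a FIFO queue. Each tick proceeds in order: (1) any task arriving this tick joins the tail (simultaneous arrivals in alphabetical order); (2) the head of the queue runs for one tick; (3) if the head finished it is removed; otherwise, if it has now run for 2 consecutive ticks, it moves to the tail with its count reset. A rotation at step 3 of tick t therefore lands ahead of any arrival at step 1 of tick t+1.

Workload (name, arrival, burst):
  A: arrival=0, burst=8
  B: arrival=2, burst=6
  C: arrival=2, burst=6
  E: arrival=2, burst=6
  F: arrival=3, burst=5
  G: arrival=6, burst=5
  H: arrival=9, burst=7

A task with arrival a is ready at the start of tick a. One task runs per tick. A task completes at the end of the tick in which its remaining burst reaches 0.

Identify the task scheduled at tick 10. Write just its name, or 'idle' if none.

t=0: queue=[A] q_used=0 → run A
t=1: queue=[A] q_used=1 → run A
t=2: queue=[A,B,C,E] q_used=0 → run A
t=3: queue=[A,B,C,E,F] q_used=1 → run A
t=4: queue=[B,C,E,F,A] q_used=0 → run B
t=5: queue=[B,C,E,F,A] q_used=1 → run B
t=6: queue=[C,E,F,A,B,G] q_used=0 → run C
t=7: queue=[C,E,F,A,B,G] q_used=1 → run C
t=8: queue=[E,F,A,B,G,C] q_used=0 → run E
t=9: queue=[E,F,A,B,G,C,H] q_used=1 → run E
t=10: queue=[F,A,B,G,C,H,E] q_used=0 → run F
t=11: queue=[F,A,B,G,C,H,E] q_used=1 → run F
t=12: queue=[A,B,G,C,H,E,F] q_used=0 → run A
t=13: queue=[A,B,G,C,H,E,F] q_used=1 → run A
t=14: queue=[B,G,C,H,E,F,A] q_used=0 → run B
t=15: queue=[B,G,C,H,E,F,A] q_used=1 → run B
t=16: queue=[G,C,H,E,F,A,B] q_used=0 → run G
t=17: queue=[G,C,H,E,F,A,B] q_used=1 → run G
t=18: queue=[C,H,E,F,A,B,G] q_used=0 → run C
t=19: queue=[C,H,E,F,A,B,G] q_used=1 → run C
t=20: queue=[H,E,F,A,B,G,C] q_used=0 → run H
t=21: queue=[H,E,F,A,B,G,C] q_used=1 → run H
t=22: queue=[E,F,A,B,G,C,H] q_used=0 → run E
t=23: queue=[E,F,A,B,G,C,H] q_used=1 → run E
t=24: queue=[F,A,B,G,C,H,E] q_used=0 → run F
t=25: queue=[F,A,B,G,C,H,E] q_used=1 → run F
t=26: queue=[A,B,G,C,H,E,F] q_used=0 → run A
t=27: queue=[A,B,G,C,H,E,F] q_used=1 → run A
t=28: queue=[B,G,C,H,E,F] q_used=0 → run B
t=29: queue=[B,G,C,H,E,F] q_used=1 → run B
t=30: queue=[G,C,H,E,F] q_used=0 → run G
t=31: queue=[G,C,H,E,F] q_used=1 → run G
t=32: queue=[C,H,E,F,G] q_used=0 → run C
t=33: queue=[C,H,E,F,G] q_used=1 → run C
t=34: queue=[H,E,F,G] q_used=0 → run H
t=35: queue=[H,E,F,G] q_used=1 → run H
t=36: queue=[E,F,G,H] q_used=0 → run E
t=37: queue=[E,F,G,H] q_used=1 → run E
t=38: queue=[F,G,H] q_used=0 → run F
t=39: queue=[G,H] q_used=0 → run G
t=40: queue=[H] q_used=0 → run H
t=41: queue=[H] q_used=1 → run H
t=42: queue=[H] q_used=0 → run H
t=43: (idle)
t=44: (idle)
t=45: (idle)
t=46: (idle)
t=47: (idle)
t=48: (idle)
t=49: (idle)

running at tick 10 = F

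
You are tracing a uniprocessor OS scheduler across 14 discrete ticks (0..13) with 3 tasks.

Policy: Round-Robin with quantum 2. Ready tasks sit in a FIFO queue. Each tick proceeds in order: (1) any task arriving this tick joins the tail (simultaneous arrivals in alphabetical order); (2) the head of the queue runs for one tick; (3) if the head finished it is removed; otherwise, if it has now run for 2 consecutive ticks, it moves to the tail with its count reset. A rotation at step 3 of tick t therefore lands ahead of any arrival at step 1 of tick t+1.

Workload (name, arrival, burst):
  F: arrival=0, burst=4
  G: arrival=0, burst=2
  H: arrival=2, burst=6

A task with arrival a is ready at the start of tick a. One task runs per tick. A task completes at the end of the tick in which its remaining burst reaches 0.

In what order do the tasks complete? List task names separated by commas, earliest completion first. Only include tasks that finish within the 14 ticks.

completion order = G, F, H

t=0: queue=[F,G] q_used=0 → run F
t=1: queue=[F,G] q_used=1 → run F
t=2: queue=[G,F,H] q_used=0 → run G
t=3: queue=[G,F,H] q_used=1 → run G
t=4: queue=[F,H] q_used=0 → run F
t=5: queue=[F,H] q_used=1 → run F
t=6: queue=[H] q_used=0 → run H
t=7: queue=[H] q_used=1 → run H
t=8: queue=[H] q_used=0 → run H
t=9: queue=[H] q_used=1 → run H
t=10: queue=[H] q_used=0 → run H
t=11: queue=[H] q_used=1 → run H
t=12: (idle)
t=13: (idle)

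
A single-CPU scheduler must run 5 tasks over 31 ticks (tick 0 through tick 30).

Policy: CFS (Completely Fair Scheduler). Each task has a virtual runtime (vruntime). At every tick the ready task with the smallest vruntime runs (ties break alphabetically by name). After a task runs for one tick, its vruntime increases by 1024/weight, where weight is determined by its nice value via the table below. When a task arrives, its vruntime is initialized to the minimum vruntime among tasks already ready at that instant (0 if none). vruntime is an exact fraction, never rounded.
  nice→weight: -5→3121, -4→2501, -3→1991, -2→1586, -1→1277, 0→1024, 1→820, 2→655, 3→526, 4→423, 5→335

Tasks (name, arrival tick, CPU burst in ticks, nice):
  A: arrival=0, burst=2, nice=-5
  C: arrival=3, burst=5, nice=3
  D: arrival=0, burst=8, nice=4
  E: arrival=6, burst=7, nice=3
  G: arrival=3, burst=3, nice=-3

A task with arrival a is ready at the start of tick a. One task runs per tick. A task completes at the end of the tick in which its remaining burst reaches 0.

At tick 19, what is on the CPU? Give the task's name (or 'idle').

running at tick 19 = E

t=0: vr[A=0 D=0] → run A
t=1: vr[A=1024/3121 D=0] → run D
t=2: vr[A=1024/3121 D=1024/423] → run A
t=3: vr[C=1024/423 D=1024/423 G=1024/423] → run C
t=4: vr[C=485888/111249 D=1024/423 G=1024/423] → run D
t=5: vr[C=485888/111249 D=2048/423 G=1024/423] → run G
t=6: vr[C=485888/111249 D=2048/423 E=2471936/842193 G=2471936/842193] → run E
t=7: vr[C=485888/111249 D=2048/423 E=1081321984/221496759 G=2471936/842193] → run G
t=8: vr[C=485888/111249 D=2048/423 E=1081321984/221496759 G=2905088/842193] → run G
t=9: vr[C=485888/111249 D=2048/423 E=1081321984/221496759] → run C
t=10: vr[C=702464/111249 D=2048/423 E=1081321984/221496759] → run D
t=11: vr[C=702464/111249 D=1024/141 E=1081321984/221496759] → run E
t=12: vr[C=702464/111249 D=1024/141 E=1512524800/221496759] → run C
t=13: vr[C=919040/111249 D=1024/141 E=1512524800/221496759] → run E
t=14: vr[C=919040/111249 D=1024/141 E=1943727616/221496759] → run D
t=15: vr[C=919040/111249 D=4096/423 E=1943727616/221496759] → run C
t=16: vr[C=1135616/111249 D=4096/423 E=1943727616/221496759] → run E
t=17: vr[C=1135616/111249 D=4096/423 E=2374930432/221496759] → run D
t=18: vr[C=1135616/111249 D=5120/423 E=2374930432/221496759] → run C
t=19: vr[D=5120/423 E=2374930432/221496759] → run E
t=20: vr[D=5120/423 E=2806133248/221496759] → run D
t=21: vr[D=2048/141 E=2806133248/221496759] → run E
t=22: vr[D=2048/141 E=3237336064/221496759] → run D
t=23: vr[D=7168/423 E=3237336064/221496759] → run E
t=24: vr[D=7168/423] → run D
t=25: (idle)
t=26: (idle)
t=27: (idle)
t=28: (idle)
t=29: (idle)
t=30: (idle)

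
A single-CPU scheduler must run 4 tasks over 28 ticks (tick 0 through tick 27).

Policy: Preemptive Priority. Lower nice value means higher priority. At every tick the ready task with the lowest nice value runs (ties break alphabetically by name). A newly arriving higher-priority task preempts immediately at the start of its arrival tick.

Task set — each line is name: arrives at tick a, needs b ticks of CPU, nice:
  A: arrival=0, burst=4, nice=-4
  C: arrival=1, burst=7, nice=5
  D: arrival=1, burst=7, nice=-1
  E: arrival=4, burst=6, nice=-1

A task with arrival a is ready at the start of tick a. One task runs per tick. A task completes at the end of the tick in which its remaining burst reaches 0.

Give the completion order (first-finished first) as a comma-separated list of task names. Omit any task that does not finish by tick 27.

t=0: ready={A} → run A
t=1: ready={A,C,D} → run A
t=2: ready={A,C,D} → run A
t=3: ready={A,C,D} → run A
t=4: ready={C,D,E} → run D
t=5: ready={C,D,E} → run D
t=6: ready={C,D,E} → run D
t=7: ready={C,D,E} → run D
t=8: ready={C,D,E} → run D
t=9: ready={C,D,E} → run D
t=10: ready={C,D,E} → run D
t=11: ready={C,E} → run E
t=12: ready={C,E} → run E
t=13: ready={C,E} → run E
t=14: ready={C,E} → run E
t=15: ready={C,E} → run E
t=16: ready={C,E} → run E
t=17: ready={C} → run C
t=18: ready={C} → run C
t=19: ready={C} → run C
t=20: ready={C} → run C
t=21: ready={C} → run C
t=22: ready={C} → run C
t=23: ready={C} → run C
t=24: (idle)
t=25: (idle)
t=26: (idle)
t=27: (idle)

completion order = A, D, E, C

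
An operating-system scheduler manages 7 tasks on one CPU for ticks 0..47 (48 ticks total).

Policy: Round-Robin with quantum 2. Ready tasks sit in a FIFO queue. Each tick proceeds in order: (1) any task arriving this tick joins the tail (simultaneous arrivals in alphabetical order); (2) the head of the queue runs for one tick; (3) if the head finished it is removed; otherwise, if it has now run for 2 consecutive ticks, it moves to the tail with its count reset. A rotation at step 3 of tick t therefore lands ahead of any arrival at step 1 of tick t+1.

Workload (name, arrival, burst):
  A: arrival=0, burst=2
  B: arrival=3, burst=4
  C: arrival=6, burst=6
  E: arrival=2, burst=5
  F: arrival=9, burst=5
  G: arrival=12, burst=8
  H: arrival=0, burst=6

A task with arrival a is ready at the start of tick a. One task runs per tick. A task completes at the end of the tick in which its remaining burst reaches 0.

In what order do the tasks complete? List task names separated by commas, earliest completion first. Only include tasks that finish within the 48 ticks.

t=0: queue=[A,H] q_used=0 → run A
t=1: queue=[A,H] q_used=1 → run A
t=2: queue=[H,E] q_used=0 → run H
t=3: queue=[H,E,B] q_used=1 → run H
t=4: queue=[E,B,H] q_used=0 → run E
t=5: queue=[E,B,H] q_used=1 → run E
t=6: queue=[B,H,E,C] q_used=0 → run B
t=7: queue=[B,H,E,C] q_used=1 → run B
t=8: queue=[H,E,C,B] q_used=0 → run H
t=9: queue=[H,E,C,B,F] q_used=1 → run H
t=10: queue=[E,C,B,F,H] q_used=0 → run E
t=11: queue=[E,C,B,F,H] q_used=1 → run E
t=12: queue=[C,B,F,H,E,G] q_used=0 → run C
t=13: queue=[C,B,F,H,E,G] q_used=1 → run C
t=14: queue=[B,F,H,E,G,C] q_used=0 → run B
t=15: queue=[B,F,H,E,G,C] q_used=1 → run B
t=16: queue=[F,H,E,G,C] q_used=0 → run F
t=17: queue=[F,H,E,G,C] q_used=1 → run F
t=18: queue=[H,E,G,C,F] q_used=0 → run H
t=19: queue=[H,E,G,C,F] q_used=1 → run H
t=20: queue=[E,G,C,F] q_used=0 → run E
t=21: queue=[G,C,F] q_used=0 → run G
t=22: queue=[G,C,F] q_used=1 → run G
t=23: queue=[C,F,G] q_used=0 → run C
t=24: queue=[C,F,G] q_used=1 → run C
t=25: queue=[F,G,C] q_used=0 → run F
t=26: queue=[F,G,C] q_used=1 → run F
t=27: queue=[G,C,F] q_used=0 → run G
t=28: queue=[G,C,F] q_used=1 → run G
t=29: queue=[C,F,G] q_used=0 → run C
t=30: queue=[C,F,G] q_used=1 → run C
t=31: queue=[F,G] q_used=0 → run F
t=32: queue=[G] q_used=0 → run G
t=33: queue=[G] q_used=1 → run G
t=34: queue=[G] q_used=0 → run G
t=35: queue=[G] q_used=1 → run G
t=36: (idle)
t=37: (idle)
t=38: (idle)
t=39: (idle)
t=40: (idle)
t=41: (idle)
t=42: (idle)
t=43: (idle)
t=44: (idle)
t=45: (idle)
t=46: (idle)
t=47: (idle)

completion order = A, B, H, E, C, F, G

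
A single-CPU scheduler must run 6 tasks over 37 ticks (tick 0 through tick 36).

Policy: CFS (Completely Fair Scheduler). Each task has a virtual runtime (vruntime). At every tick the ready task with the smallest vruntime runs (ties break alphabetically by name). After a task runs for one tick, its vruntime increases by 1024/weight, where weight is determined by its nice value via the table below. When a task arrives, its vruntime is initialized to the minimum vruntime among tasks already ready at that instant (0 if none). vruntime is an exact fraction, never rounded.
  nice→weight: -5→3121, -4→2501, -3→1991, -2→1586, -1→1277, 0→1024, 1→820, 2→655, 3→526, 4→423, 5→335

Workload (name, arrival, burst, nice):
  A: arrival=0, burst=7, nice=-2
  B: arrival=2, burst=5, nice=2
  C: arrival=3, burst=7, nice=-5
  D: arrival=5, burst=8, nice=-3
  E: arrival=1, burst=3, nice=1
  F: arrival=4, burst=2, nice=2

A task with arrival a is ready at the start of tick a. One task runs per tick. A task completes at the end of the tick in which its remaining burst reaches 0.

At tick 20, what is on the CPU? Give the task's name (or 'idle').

t=0: vr[A=0] → run A
t=1: vr[A=512/793 E=512/793] → run A
t=2: vr[A=1024/793 B=512/793 E=512/793] → run B
t=3: vr[A=1024/793 B=1147392/519415 C=512/793 E=512/793] → run C
t=4: vr[A=1024/793 B=1147392/519415 C=2409984/2474953 E=512/793 F=512/793] → run E
t=5: vr[A=1024/793 B=1147392/519415 C=2409984/2474953 D=512/793 E=307968/162565 F=512/793] → run D
t=6: vr[A=1024/793 B=1147392/519415 C=2409984/2474953 D=1831424/1578863 E=307968/162565 F=512/793] → run F
t=7: vr[A=1024/793 B=1147392/519415 C=2409984/2474953 D=1831424/1578863 E=307968/162565 F=1147392/519415] → run C
t=8: vr[A=1024/793 B=1147392/519415 C=3222016/2474953 D=1831424/1578863 E=307968/162565 F=1147392/519415] → run D
t=9: vr[A=1024/793 B=1147392/519415 C=3222016/2474953 D=2643456/1578863 E=307968/162565 F=1147392/519415] → run A
t=10: vr[A=1536/793 B=1147392/519415 C=3222016/2474953 D=2643456/1578863 E=307968/162565 F=1147392/519415] → run C
t=11: vr[A=1536/793 B=1147392/519415 C=4034048/2474953 D=2643456/1578863 E=307968/162565 F=1147392/519415] → run C
t=12: vr[A=1536/793 B=1147392/519415 C=4846080/2474953 D=2643456/1578863 E=307968/162565 F=1147392/519415] → run D
t=13: vr[A=1536/793 B=1147392/519415 C=4846080/2474953 D=3455488/1578863 E=307968/162565 F=1147392/519415] → run E
t=14: vr[A=1536/793 B=1147392/519415 C=4846080/2474953 D=3455488/1578863 E=510976/162565 F=1147392/519415] → run A
t=15: vr[A=2048/793 B=1147392/519415 C=4846080/2474953 D=3455488/1578863 E=510976/162565 F=1147392/519415] → run C
t=16: vr[A=2048/793 B=1147392/519415 C=5658112/2474953 D=3455488/1578863 E=510976/162565 F=1147392/519415] → run D
t=17: vr[A=2048/793 B=1147392/519415 C=5658112/2474953 D=4267520/1578863 E=510976/162565 F=1147392/519415] → run B
t=18: vr[A=2048/793 B=1959424/519415 C=5658112/2474953 D=4267520/1578863 E=510976/162565 F=1147392/519415] → run F
t=19: vr[A=2048/793 B=1959424/519415 C=5658112/2474953 D=4267520/1578863 E=510976/162565] → run C
t=20: vr[A=2048/793 B=1959424/519415 C=6470144/2474953 D=4267520/1578863 E=510976/162565] → run A
t=21: vr[A=2560/793 B=1959424/519415 C=6470144/2474953 D=4267520/1578863 E=510976/162565] → run C
t=22: vr[A=2560/793 B=1959424/519415 D=4267520/1578863 E=510976/162565] → run D
t=23: vr[A=2560/793 B=1959424/519415 D=5079552/1578863 E=510976/162565] → run E
t=24: vr[A=2560/793 B=1959424/519415 D=5079552/1578863] → run D
t=25: vr[A=2560/793 B=1959424/519415 D=5891584/1578863] → run A
t=26: vr[A=3072/793 B=1959424/519415 D=5891584/1578863] → run D
t=27: vr[A=3072/793 B=1959424/519415 D=6703616/1578863] → run B
t=28: vr[A=3072/793 B=2771456/519415 D=6703616/1578863] → run A
t=29: vr[B=2771456/519415 D=6703616/1578863] → run D
t=30: vr[B=2771456/519415] → run B
t=31: vr[B=3583488/519415] → run B
t=32: (idle)
t=33: (idle)
t=34: (idle)
t=35: (idle)
t=36: (idle)

running at tick 20 = A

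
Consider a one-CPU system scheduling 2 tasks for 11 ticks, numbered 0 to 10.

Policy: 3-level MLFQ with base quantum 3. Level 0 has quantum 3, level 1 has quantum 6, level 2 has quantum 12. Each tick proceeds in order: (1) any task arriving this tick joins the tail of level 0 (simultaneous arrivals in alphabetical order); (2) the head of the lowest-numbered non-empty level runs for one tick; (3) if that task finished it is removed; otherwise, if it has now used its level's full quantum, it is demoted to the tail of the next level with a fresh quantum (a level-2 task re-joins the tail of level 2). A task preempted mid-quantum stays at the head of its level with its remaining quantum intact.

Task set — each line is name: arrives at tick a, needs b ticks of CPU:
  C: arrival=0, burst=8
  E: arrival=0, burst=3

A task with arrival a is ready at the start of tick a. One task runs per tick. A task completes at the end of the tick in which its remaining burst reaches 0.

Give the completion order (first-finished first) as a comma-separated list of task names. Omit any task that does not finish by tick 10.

t=0: L0/L1/L2 = CE/-/- → run C
t=1: L0/L1/L2 = CE/-/- → run C
t=2: L0/L1/L2 = CE/-/- → run C
t=3: L0/L1/L2 = E/C/- → run E
t=4: L0/L1/L2 = E/C/- → run E
t=5: L0/L1/L2 = E/C/- → run E
t=6: L0/L1/L2 = -/C/- → run C
t=7: L0/L1/L2 = -/C/- → run C
t=8: L0/L1/L2 = -/C/- → run C
t=9: L0/L1/L2 = -/C/- → run C
t=10: L0/L1/L2 = -/C/- → run C

completion order = E, C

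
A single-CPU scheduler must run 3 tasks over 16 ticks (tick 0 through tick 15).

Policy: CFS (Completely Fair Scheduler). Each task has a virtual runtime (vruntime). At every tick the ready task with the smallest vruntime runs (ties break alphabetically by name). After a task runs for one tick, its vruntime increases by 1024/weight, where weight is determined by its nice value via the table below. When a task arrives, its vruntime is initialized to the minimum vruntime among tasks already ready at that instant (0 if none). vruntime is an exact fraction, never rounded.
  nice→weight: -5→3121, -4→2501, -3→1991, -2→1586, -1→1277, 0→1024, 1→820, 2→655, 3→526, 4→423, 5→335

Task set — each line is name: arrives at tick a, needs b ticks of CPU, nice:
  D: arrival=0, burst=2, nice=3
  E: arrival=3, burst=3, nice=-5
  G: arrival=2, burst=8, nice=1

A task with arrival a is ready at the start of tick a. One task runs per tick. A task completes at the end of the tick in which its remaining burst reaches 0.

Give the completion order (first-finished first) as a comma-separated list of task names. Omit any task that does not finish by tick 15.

t=0: vr[D=0] → run D
t=1: vr[D=512/263] → run D
t=2: vr[G=0] → run G
t=3: vr[E=256/205 G=256/205] → run E
t=4: vr[E=1008896/639805 G=256/205] → run G
t=5: vr[E=1008896/639805 G=512/205] → run E
t=6: vr[E=1218816/639805 G=512/205] → run E
t=7: vr[G=512/205] → run G
t=8: vr[G=768/205] → run G
t=9: vr[G=1024/205] → run G
t=10: vr[G=256/41] → run G
t=11: vr[G=1536/205] → run G
t=12: vr[G=1792/205] → run G
t=13: (idle)
t=14: (idle)
t=15: (idle)

completion order = D, E, G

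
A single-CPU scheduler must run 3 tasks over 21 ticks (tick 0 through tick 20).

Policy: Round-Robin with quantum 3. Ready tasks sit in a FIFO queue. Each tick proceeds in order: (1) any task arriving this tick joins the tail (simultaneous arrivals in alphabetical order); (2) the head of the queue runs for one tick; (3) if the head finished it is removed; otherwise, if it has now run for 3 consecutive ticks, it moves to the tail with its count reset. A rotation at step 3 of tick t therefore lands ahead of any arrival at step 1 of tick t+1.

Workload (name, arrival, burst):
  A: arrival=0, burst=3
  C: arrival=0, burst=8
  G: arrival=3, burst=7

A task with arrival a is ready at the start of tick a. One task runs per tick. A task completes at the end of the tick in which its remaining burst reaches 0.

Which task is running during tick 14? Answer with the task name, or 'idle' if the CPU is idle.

t=0: queue=[A,C] q_used=0 → run A
t=1: queue=[A,C] q_used=1 → run A
t=2: queue=[A,C] q_used=2 → run A
t=3: queue=[C,G] q_used=0 → run C
t=4: queue=[C,G] q_used=1 → run C
t=5: queue=[C,G] q_used=2 → run C
t=6: queue=[G,C] q_used=0 → run G
t=7: queue=[G,C] q_used=1 → run G
t=8: queue=[G,C] q_used=2 → run G
t=9: queue=[C,G] q_used=0 → run C
t=10: queue=[C,G] q_used=1 → run C
t=11: queue=[C,G] q_used=2 → run C
t=12: queue=[G,C] q_used=0 → run G
t=13: queue=[G,C] q_used=1 → run G
t=14: queue=[G,C] q_used=2 → run G
t=15: queue=[C,G] q_used=0 → run C
t=16: queue=[C,G] q_used=1 → run C
t=17: queue=[G] q_used=0 → run G
t=18: (idle)
t=19: (idle)
t=20: (idle)

running at tick 14 = G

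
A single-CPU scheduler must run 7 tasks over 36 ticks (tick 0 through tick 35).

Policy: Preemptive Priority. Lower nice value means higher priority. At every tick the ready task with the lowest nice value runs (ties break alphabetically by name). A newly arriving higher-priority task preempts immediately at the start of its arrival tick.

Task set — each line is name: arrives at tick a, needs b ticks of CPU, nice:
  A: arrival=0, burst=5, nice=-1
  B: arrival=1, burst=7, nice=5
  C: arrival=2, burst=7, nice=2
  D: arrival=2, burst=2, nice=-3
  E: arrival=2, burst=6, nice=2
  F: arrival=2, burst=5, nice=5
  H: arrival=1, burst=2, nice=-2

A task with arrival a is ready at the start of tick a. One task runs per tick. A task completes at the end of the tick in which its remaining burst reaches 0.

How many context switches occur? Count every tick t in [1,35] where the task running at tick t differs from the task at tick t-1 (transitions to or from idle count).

t=0: ready={A} → run A
t=1: ready={A,B,H} → run H
t=2: ready={A,B,C,D,E,F,H} → run D
t=3: ready={A,B,C,D,E,F,H} → run D
t=4: ready={A,B,C,E,F,H} → run H
t=5: ready={A,B,C,E,F} → run A
t=6: ready={A,B,C,E,F} → run A
t=7: ready={A,B,C,E,F} → run A
t=8: ready={A,B,C,E,F} → run A
t=9: ready={B,C,E,F} → run C
t=10: ready={B,C,E,F} → run C
t=11: ready={B,C,E,F} → run C
t=12: ready={B,C,E,F} → run C
t=13: ready={B,C,E,F} → run C
t=14: ready={B,C,E,F} → run C
t=15: ready={B,C,E,F} → run C
t=16: ready={B,E,F} → run E
t=17: ready={B,E,F} → run E
t=18: ready={B,E,F} → run E
t=19: ready={B,E,F} → run E
t=20: ready={B,E,F} → run E
t=21: ready={B,E,F} → run E
t=22: ready={B,F} → run B
t=23: ready={B,F} → run B
t=24: ready={B,F} → run B
t=25: ready={B,F} → run B
t=26: ready={B,F} → run B
t=27: ready={B,F} → run B
t=28: ready={B,F} → run B
t=29: ready={F} → run F
t=30: ready={F} → run F
t=31: ready={F} → run F
t=32: ready={F} → run F
t=33: ready={F} → run F
t=34: (idle)
t=35: (idle)

context switches = 9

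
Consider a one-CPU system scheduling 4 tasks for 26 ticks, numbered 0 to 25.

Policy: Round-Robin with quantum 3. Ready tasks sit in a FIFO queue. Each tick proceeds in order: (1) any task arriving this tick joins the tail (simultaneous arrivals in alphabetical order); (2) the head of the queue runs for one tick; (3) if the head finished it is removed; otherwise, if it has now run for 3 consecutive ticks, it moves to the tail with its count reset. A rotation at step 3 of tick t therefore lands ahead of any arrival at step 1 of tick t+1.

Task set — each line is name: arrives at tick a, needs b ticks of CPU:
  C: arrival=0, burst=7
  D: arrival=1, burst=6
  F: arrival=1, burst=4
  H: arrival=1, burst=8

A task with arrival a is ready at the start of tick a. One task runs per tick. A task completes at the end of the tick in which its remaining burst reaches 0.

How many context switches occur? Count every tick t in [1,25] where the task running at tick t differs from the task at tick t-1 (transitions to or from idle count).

t=0: queue=[C] q_used=0 → run C
t=1: queue=[C,D,F,H] q_used=1 → run C
t=2: queue=[C,D,F,H] q_used=2 → run C
t=3: queue=[D,F,H,C] q_used=0 → run D
t=4: queue=[D,F,H,C] q_used=1 → run D
t=5: queue=[D,F,H,C] q_used=2 → run D
t=6: queue=[F,H,C,D] q_used=0 → run F
t=7: queue=[F,H,C,D] q_used=1 → run F
t=8: queue=[F,H,C,D] q_used=2 → run F
t=9: queue=[H,C,D,F] q_used=0 → run H
t=10: queue=[H,C,D,F] q_used=1 → run H
t=11: queue=[H,C,D,F] q_used=2 → run H
t=12: queue=[C,D,F,H] q_used=0 → run C
t=13: queue=[C,D,F,H] q_used=1 → run C
t=14: queue=[C,D,F,H] q_used=2 → run C
t=15: queue=[D,F,H,C] q_used=0 → run D
t=16: queue=[D,F,H,C] q_used=1 → run D
t=17: queue=[D,F,H,C] q_used=2 → run D
t=18: queue=[F,H,C] q_used=0 → run F
t=19: queue=[H,C] q_used=0 → run H
t=20: queue=[H,C] q_used=1 → run H
t=21: queue=[H,C] q_used=2 → run H
t=22: queue=[C,H] q_used=0 → run C
t=23: queue=[H] q_used=0 → run H
t=24: queue=[H] q_used=1 → run H
t=25: (idle)

context switches = 10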